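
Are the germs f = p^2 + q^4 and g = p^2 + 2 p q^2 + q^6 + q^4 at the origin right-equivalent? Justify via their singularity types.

The Hessian of f at 0 has rank 1. Corank 1: A-series; mu = 3 gives A_3. The Hessian of g at 0 has rank 1. Corank 1: A-series; mu = 5 gives A_5. f is A_3 but g is A_5, hence not right-equivalent.

No.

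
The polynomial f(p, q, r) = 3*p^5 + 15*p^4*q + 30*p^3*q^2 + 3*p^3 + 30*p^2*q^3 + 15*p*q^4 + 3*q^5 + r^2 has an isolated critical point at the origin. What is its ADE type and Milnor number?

Type E_{8}, Milnor number mu = 8.

The Hessian of f at 0 is [[0, 0, 0], [0, 0, 0], [0, 0, 2]] with rank 1, so corank 2. A Groebner basis of the Jacobian ideal J(f) in C{p,q,r} is {q^5, p*q^3 + q^4/4, p^2, r}; counting standard monomials gives mu = 8. Corank 2; j^3 = 3*p^3 is a perfect cube, so E-series; the 5-jet and mu = 8 give E_8.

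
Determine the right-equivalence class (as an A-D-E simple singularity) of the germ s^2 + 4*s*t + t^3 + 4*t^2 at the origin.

A_{2}

The Hessian of f at 0 is [[2, 4], [4, 8]] with rank 1, so corank 1. A Groebner basis of the Jacobian ideal J(f) in C{s,t} is {t^2, s + 2*t}; counting standard monomials gives mu = 2. Corank 1: A-series; mu = 2 gives A_2.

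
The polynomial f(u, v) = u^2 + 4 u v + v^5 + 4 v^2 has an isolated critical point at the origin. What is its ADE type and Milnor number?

Type A_4, Milnor number mu = 4.

The Hessian of f at 0 has rank 1. Corank 1: A-series; mu = 4 gives A_4.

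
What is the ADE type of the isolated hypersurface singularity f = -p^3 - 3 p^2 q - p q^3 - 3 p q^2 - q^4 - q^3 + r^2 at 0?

The Hessian of f at 0 is [[0, 0, 0], [0, 0, 0], [0, 0, 2]] with rank 1, so corank 2. A Groebner basis of the Jacobian ideal J(f) in C{p,q,r} is {p^3 + 3*p^2*q + 6*p^2 + 12*p*q + 6*q^2, -3*p^2 + p*q^2 - 6*p*q - 3*q^2, 3*p^2 + 6*p*q + q^3 + 3*q^2, r}; counting standard monomials gives mu = 7. Corank 2; j^3 = -(p + q)^3 is a perfect cube, so E-series; the 4-jet and mu = 7 give E_7.

E_7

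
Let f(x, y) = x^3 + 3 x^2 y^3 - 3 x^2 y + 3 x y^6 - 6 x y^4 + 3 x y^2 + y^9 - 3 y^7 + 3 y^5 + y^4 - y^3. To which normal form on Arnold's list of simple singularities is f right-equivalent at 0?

The Hessian of f at 0 has rank 0. Corank 2; j^3 = (x - y)^3 is a perfect cube, so E-series; the 4-jet and mu = 6 give E_6.

E_{6}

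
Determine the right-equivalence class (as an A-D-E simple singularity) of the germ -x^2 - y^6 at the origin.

A_5

The Hessian of f at 0 is [[-2, 0], [0, 0]] with rank 1, so corank 1. A Groebner basis of the Jacobian ideal J(f) in C{x,y} is {y^5, x}; counting standard monomials gives mu = 5. Corank 1: A-series; mu = 5 gives A_5.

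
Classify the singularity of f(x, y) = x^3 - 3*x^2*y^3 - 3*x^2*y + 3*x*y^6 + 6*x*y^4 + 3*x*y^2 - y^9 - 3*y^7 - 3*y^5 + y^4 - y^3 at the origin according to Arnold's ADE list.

E6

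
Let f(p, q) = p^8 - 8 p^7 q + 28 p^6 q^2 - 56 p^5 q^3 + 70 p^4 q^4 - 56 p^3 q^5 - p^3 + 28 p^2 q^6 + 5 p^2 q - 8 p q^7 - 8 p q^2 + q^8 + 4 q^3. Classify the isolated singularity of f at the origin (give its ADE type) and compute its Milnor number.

Type D_9, Milnor number mu = 9.

The Hessian of f at 0 has rank 0. Corank 2; j^3 = -(p - 2*q)^2*(p - q) has shape L^2 M (L != M), so D-series; mu = 9 gives D_9.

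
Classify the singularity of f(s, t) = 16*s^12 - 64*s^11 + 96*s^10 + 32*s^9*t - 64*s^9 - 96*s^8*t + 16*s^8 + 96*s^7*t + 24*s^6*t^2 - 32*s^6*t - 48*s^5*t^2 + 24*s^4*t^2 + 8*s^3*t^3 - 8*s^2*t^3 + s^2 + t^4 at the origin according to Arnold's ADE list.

The Hessian of f at 0 is [[2, 0], [0, 0]] with rank 1, so corank 1. A Groebner basis of the Jacobian ideal J(f) in C{s,t} is {t^3, s}; counting standard monomials gives mu = 3. Corank 1: A-series; mu = 3 gives A_3.

A_3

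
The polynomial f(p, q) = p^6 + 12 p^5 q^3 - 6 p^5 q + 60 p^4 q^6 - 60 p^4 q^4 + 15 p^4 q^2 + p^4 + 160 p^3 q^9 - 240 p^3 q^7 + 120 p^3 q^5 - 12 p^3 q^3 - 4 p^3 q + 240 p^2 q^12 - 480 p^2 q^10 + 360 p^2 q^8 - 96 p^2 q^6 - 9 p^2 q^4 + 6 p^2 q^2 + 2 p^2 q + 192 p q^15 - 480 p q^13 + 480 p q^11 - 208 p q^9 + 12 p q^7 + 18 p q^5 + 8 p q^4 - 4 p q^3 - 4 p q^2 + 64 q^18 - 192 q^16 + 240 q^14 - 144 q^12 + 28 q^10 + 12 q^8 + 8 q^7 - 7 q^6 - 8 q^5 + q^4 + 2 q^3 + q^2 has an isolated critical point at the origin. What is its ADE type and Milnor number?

The Hessian of f at 0 is [[0, 0], [0, 2]] with rank 1, so corank 1. A Groebner basis of the Jacobian ideal J(f) in C{p,q} is {p*q^2, q^3, p^2 - 2*p*q + q^2 + q}; counting standard monomials gives mu = 5. Corank 1: A-series; mu = 5 gives A_5.

Type A_5, Milnor number mu = 5.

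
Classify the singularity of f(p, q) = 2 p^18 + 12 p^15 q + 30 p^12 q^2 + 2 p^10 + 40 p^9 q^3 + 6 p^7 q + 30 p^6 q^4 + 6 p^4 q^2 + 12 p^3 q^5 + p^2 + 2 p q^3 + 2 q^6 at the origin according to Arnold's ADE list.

A5

The Hessian of f at 0 has rank 1. Corank 1: A-series; mu = 5 gives A_5.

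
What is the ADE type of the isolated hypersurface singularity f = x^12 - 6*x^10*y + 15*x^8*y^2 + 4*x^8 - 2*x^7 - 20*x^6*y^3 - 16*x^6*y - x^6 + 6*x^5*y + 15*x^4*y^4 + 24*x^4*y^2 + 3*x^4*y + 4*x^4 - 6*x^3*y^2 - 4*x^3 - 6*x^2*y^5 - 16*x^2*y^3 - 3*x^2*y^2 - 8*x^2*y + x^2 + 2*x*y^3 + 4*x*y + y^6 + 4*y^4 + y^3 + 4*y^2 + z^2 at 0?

A_{2}

The Hessian of f at 0 has rank 2. Corank 1: A-series; mu = 2 gives A_2.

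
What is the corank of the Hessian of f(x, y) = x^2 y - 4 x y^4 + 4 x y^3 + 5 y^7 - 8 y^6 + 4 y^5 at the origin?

The Hessian at 0 is [[0, 0], [0, 0]] of rank 0; hence corank 2.

2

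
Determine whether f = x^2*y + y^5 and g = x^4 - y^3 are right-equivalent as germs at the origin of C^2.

No.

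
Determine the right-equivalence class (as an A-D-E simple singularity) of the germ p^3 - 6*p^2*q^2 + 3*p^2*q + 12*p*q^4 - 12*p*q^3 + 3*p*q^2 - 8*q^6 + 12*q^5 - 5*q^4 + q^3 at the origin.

E_{6}

The Hessian of f at 0 is [[0, 0], [0, 0]] with rank 0, so corank 2. A Groebner basis of the Jacobian ideal J(f) in C{p,q} is {p^3 - 3*p^2/4 - 3*p*q/2 - 3*q^2/4, p^2*q + p^2/2 + p*q + q^2/2, -p^2/4 + p*q^2 - p*q/2 - q^2/4, q^3}; counting standard monomials gives mu = 6. Corank 2; j^3 = (p + q)^3 is a perfect cube, so E-series; the 4-jet and mu = 6 give E_6.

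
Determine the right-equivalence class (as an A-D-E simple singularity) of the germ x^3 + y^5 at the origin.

E8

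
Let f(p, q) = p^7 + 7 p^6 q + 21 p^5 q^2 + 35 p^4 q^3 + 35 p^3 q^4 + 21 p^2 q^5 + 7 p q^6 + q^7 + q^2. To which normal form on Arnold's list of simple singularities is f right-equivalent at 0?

The Hessian of f at 0 is [[0, 0], [0, 2]] with rank 1, so corank 1. A Groebner basis of the Jacobian ideal J(f) in C{p,q} is {p^6, q}; counting standard monomials gives mu = 6. Corank 1: A-series; mu = 6 gives A_6.

A_{6}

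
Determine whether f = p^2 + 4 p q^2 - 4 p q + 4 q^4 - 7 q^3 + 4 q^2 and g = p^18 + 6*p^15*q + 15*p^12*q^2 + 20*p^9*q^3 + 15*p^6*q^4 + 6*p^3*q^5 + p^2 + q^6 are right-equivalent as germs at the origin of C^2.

The Hessian of f at 0 has rank 1. Corank 1: A-series; mu = 2 gives A_2. The Hessian of g at 0 has rank 1. Corank 1: A-series; mu = 5 gives A_5. f is A_2 but g is A_5, hence not right-equivalent.

No.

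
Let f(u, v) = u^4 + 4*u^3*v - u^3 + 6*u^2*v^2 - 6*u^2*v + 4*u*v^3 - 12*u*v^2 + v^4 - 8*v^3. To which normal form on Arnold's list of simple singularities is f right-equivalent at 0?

The Hessian of f at 0 has rank 0. Corank 2; j^3 = -(u + 2*v)^3 is a perfect cube, so E-series; the 4-jet and mu = 6 give E_6.

E_{6}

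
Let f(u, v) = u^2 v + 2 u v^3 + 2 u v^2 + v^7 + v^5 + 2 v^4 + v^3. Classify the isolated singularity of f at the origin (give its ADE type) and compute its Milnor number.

Type D_8, Milnor number mu = 8.

The Hessian of f at 0 has rank 0. Corank 2; j^3 = v*(u + v)^2 has shape L^2 M (L != M), so D-series; mu = 8 gives D_8.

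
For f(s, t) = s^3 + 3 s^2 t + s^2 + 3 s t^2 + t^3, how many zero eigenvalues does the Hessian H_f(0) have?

1

The Hessian at 0 is [[2, 0], [0, 0]] of rank 1; hence corank 1.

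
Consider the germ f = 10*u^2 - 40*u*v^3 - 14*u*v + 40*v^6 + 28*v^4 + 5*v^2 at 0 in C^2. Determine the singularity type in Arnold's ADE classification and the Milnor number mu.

Type A1, Milnor number mu = 1.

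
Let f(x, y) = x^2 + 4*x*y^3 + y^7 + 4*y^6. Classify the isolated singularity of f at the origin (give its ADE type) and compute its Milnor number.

Type A6, Milnor number mu = 6.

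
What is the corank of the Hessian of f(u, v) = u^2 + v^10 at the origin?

1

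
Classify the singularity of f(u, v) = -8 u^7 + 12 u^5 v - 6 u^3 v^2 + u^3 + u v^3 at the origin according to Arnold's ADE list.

E7

The Hessian of f at 0 has rank 0. Corank 2; j^3 = u^3 is a perfect cube, so E-series; the 4-jet and mu = 7 give E_7.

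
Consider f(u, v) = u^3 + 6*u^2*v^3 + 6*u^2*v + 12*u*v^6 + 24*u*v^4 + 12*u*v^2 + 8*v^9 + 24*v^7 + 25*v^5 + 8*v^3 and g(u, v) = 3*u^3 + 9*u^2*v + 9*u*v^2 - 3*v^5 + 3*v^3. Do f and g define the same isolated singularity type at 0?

Yes.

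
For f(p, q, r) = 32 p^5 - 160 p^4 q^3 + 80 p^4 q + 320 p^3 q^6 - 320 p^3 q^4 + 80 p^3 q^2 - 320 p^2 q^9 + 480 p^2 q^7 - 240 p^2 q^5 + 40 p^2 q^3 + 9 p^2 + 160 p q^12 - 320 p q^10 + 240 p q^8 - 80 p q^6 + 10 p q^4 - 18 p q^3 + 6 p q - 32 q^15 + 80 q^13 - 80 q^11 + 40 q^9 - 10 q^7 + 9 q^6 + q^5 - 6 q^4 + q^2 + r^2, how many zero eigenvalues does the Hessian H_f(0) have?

1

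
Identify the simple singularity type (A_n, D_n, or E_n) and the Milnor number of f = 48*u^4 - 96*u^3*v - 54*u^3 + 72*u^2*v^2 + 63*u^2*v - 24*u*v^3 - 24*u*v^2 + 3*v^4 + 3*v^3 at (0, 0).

Type D5, Milnor number mu = 5.

The Hessian of f at 0 has rank 0. Corank 2; j^3 = -3*(2*u - v)*(3*u - v)^2 has shape L^2 M (L != M), so D-series; mu = 5 gives D_5.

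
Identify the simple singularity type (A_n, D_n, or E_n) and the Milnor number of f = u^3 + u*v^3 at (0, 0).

Type E7, Milnor number mu = 7.

The Hessian of f at 0 has rank 0. Corank 2; j^3 = u^3 is a perfect cube, so E-series; the 4-jet and mu = 7 give E_7.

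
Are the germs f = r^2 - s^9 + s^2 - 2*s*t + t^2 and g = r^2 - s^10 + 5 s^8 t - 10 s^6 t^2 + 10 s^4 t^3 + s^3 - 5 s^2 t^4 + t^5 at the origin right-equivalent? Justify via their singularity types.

The Hessian of f at 0 is [[2, -2, 0], [-2, 2, 0], [0, 0, 2]] with rank 2, so corank 1. A Groebner basis of the Jacobian ideal J(f) in C{s,t,r} is {t^8, s - t, r}; counting standard monomials gives mu = 8. Corank 1: A-series; mu = 8 gives A_8. The Hessian of g at 0 is [[0, 0, 0], [0, 0, 0], [0, 0, 2]] with rank 1, so corank 2. A Groebner basis of the Jacobian ideal J(g) in C{s,t,r} is {t^4, s^2, r}; counting standard monomials gives mu = 8. Corank 2; j^3 = s^3 is a perfect cube, so E-series; the 5-jet and mu = 8 give E_8. f is A_8 but g is E_8, hence not right-equivalent.

No.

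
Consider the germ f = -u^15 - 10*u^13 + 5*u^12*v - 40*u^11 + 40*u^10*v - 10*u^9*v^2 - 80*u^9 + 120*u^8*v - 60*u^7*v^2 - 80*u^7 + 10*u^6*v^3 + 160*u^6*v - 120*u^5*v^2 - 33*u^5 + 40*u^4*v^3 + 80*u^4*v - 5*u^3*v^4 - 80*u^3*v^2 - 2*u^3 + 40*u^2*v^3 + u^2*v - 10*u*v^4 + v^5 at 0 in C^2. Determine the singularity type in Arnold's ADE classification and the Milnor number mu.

Type D_6, Milnor number mu = 6.

The Hessian of f at 0 is [[0, 0], [0, 0]] with rank 0, so corank 2. A Groebner basis of the Jacobian ideal J(f) in C{u,v} is {u*v/10 + v^4, u*v^2, u^2 - u*v/2}; counting standard monomials gives mu = 6. Corank 2; j^3 = -u^2*(2*u - v) has shape L^2 M (L != M), so D-series; mu = 6 gives D_6.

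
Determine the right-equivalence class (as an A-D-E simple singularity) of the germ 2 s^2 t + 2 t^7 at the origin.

The Hessian of f at 0 is [[0, 0], [0, 0]] with rank 0, so corank 2. A Groebner basis of the Jacobian ideal J(f) in C{s,t} is {s^2/7 + t^6, s^3, s*t}; counting standard monomials gives mu = 8. Corank 2; j^3 = 2*s^2*t has shape L^2 M (L != M), so D-series; mu = 8 gives D_8.

D8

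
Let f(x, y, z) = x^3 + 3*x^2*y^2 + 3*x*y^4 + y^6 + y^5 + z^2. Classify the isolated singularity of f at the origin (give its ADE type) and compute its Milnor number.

Type E_8, Milnor number mu = 8.

The Hessian of f at 0 is [[0, 0, 0], [0, 0, 0], [0, 0, 2]] with rank 1, so corank 2. A Groebner basis of the Jacobian ideal J(f) in C{x,y,z} is {y^4, x^3, x^2/2 + x*y^2, z}; counting standard monomials gives mu = 8. Corank 2; j^3 = x^3 is a perfect cube, so E-series; the 5-jet and mu = 8 give E_8.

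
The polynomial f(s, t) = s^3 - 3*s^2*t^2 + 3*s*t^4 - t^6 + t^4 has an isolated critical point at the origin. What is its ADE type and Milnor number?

Type E_6, Milnor number mu = 6.

The Hessian of f at 0 has rank 0. Corank 2; j^3 = s^3 is a perfect cube, so E-series; the 4-jet and mu = 6 give E_6.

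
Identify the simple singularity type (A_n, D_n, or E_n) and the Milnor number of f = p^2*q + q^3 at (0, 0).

Type D4, Milnor number mu = 4.

The Hessian of f at 0 is [[0, 0], [0, 0]] with rank 0, so corank 2. A Groebner basis of the Jacobian ideal J(f) in C{p,q} is {q^3, p^2 + 3*q^2, p*q}; counting standard monomials gives mu = 4. Corank 2; j^3 = q*(p^2 + q^2) splits into three distinct lines over C (the quadratic factor has nonzero discriminant), so D_4.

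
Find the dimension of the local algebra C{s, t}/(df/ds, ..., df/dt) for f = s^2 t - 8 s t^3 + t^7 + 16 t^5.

8

The Hessian of f at 0 has rank 0. Corank 2; j^3 = s^2*t has shape L^2 M (L != M), so D-series; mu = 8 gives D_8.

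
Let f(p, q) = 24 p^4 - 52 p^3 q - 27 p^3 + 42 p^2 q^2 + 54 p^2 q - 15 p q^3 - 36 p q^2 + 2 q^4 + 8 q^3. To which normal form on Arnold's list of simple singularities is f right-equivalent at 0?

E7

The Hessian of f at 0 has rank 0. Corank 2; j^3 = -(3*p - 2*q)^3 is a perfect cube, so E-series; the 4-jet and mu = 7 give E_7.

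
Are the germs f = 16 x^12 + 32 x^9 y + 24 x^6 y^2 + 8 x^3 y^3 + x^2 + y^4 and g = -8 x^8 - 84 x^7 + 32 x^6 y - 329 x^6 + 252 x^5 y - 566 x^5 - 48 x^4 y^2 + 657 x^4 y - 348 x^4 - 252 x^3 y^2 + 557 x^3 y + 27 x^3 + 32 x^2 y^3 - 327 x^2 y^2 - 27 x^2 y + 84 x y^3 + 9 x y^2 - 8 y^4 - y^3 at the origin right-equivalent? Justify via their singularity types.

The Hessian of f at 0 has rank 1. Corank 1: A-series; mu = 3 gives A_3. The Hessian of g at 0 has rank 0. Corank 2; j^3 = (3*x - y)^3 is a perfect cube, so E-series; the 4-jet and mu = 7 give E_7. f is A_3 but g is E_7, hence not right-equivalent.

No.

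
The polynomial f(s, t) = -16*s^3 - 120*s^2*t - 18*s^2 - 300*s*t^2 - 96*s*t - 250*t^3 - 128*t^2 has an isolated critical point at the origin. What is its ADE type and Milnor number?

Type A2, Milnor number mu = 2.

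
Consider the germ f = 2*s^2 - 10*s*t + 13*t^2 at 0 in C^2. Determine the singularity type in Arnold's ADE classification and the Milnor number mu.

Type A1, Milnor number mu = 1.

The Hessian of f at 0 has rank 2. Corank 0: nondegenerate Morse point, so A_1.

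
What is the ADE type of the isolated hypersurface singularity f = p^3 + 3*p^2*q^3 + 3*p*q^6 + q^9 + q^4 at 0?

The Hessian of f at 0 is [[0, 0], [0, 0]] with rank 0, so corank 2. A Groebner basis of the Jacobian ideal J(f) in C{p,q} is {q^3, p^2}; counting standard monomials gives mu = 6. Corank 2; j^3 = p^3 is a perfect cube, so E-series; the 4-jet and mu = 6 give E_6.

E6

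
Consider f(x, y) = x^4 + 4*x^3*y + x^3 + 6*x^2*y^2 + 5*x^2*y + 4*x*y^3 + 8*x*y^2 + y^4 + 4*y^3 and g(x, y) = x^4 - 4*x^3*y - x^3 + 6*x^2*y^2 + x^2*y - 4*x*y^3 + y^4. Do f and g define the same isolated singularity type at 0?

Yes.

The Hessian of f at 0 is [[0, 0], [0, 0]] with rank 0, so corank 2. A Groebner basis of the Jacobian ideal J(f) in C{x,y} is {x*y^2 + x*y/2 + y^2, -x*y/4 + y^3 - y^2/2, x^2 + 3*x*y + 2*y^2}; counting standard monomials gives mu = 5. Corank 2; j^3 = (x + y)*(x + 2*y)^2 has shape L^2 M (L != M), so D-series; mu = 5 gives D_5. The Hessian of g at 0 is [[0, 0], [0, 0]] with rank 0, so corank 2. A Groebner basis of the Jacobian ideal J(g) in C{x,y} is {x*y^2, x*y/4 + y^3, x^2 - x*y}; counting standard monomials gives mu = 5. Corank 2; j^3 = -x^2*(x - y) has shape L^2 M (L != M), so D-series; mu = 5 gives D_5. Both have type D_5, hence right-equivalent.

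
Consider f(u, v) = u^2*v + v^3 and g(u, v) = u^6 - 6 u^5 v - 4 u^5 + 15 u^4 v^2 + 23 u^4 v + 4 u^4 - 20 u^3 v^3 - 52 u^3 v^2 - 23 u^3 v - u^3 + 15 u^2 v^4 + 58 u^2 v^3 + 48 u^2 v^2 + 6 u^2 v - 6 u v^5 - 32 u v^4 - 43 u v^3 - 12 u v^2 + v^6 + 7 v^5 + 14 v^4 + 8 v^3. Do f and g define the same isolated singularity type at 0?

The Hessian of f at 0 has rank 0. Corank 2; j^3 = v*(u^2 + v^2) splits into three distinct lines over C (the quadratic factor has nonzero discriminant), so D_4. The Hessian of g at 0 has rank 0. Corank 2; j^3 = -(u - 2*v)^3 is a perfect cube, so E-series; the 4-jet and mu = 7 give E_7. f is D_4 but g is E_7, hence not right-equivalent.

No.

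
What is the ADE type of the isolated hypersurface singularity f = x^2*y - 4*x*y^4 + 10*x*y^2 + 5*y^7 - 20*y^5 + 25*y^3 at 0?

The Hessian of f at 0 is [[0, 0], [0, 0]] with rank 0, so corank 2. A Groebner basis of the Jacobian ideal J(f) in C{x,y} is {2*x^2/3 + x*y^3 + 55*x*y/6 + 175*y^2/6, -x*y/2 + y^4 - 5*y^2/2, x^3 - 75*x*y^2 - 250*y^3, x^2*y + 10*x*y^2 + 25*y^3}; counting standard monomials gives mu = 8. Corank 2; j^3 = y*(x + 5*y)^2 has shape L^2 M (L != M), so D-series; mu = 8 gives D_8.

D_8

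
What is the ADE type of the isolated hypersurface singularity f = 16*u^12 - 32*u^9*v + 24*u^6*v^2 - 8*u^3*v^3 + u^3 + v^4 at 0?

E_6

The Hessian of f at 0 is [[0, 0], [0, 0]] with rank 0, so corank 2. A Groebner basis of the Jacobian ideal J(f) in C{u,v} is {v^3, u^2}; counting standard monomials gives mu = 6. Corank 2; j^3 = u^3 is a perfect cube, so E-series; the 4-jet and mu = 6 give E_6.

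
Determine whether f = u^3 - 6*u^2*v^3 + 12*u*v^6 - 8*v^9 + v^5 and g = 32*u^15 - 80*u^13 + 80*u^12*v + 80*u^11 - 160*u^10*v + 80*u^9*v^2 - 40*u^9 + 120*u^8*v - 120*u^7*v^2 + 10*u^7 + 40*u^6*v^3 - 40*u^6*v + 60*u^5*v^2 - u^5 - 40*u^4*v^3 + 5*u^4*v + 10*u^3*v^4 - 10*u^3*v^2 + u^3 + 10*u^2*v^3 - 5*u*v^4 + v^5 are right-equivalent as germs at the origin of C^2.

The Hessian of f at 0 has rank 0. Corank 2; j^3 = u^3 is a perfect cube, so E-series; the 5-jet and mu = 8 give E_8. The Hessian of g at 0 has rank 0. Corank 2; j^3 = u^3 is a perfect cube, so E-series; the 5-jet and mu = 8 give E_8. Both have type E_8, hence right-equivalent.

Yes.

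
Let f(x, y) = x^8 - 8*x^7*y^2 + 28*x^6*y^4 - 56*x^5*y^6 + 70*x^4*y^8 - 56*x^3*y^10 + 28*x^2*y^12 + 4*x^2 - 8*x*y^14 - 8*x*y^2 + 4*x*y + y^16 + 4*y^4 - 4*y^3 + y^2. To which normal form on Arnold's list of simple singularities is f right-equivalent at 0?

A7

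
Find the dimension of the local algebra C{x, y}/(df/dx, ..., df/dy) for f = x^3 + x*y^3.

7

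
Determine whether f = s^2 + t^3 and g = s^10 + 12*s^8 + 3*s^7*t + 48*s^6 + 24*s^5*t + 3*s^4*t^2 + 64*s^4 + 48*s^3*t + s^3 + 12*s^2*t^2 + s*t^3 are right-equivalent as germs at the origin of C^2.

No.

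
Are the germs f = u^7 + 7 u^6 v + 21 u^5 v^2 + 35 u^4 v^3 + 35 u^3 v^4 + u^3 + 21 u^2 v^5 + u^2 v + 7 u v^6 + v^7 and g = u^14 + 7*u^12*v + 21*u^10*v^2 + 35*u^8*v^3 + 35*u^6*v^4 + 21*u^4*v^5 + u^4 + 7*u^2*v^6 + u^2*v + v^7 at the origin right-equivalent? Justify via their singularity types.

The Hessian of f at 0 is [[0, 0], [0, 0]] with rank 0, so corank 2. A Groebner basis of the Jacobian ideal J(f) in C{u,v} is {-u*v/7 + v^6, u*v^2, u^2 + u*v}; counting standard monomials gives mu = 8. Corank 2; j^3 = u^2*(u + v) has shape L^2 M (L != M), so D-series; mu = 8 gives D_8. The Hessian of g at 0 is [[0, 0], [0, 0]] with rank 0, so corank 2. A Groebner basis of the Jacobian ideal J(g) in C{u,v} is {u^2/7 + v^6, u^3, u*v}; counting standard monomials gives mu = 8. Corank 2; j^3 = u^2*v has shape L^2 M (L != M), so D-series; mu = 8 gives D_8. Both have type D_8, hence right-equivalent.

Yes.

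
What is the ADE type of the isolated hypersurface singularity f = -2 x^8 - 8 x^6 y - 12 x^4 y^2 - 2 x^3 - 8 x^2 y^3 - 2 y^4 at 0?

E6

The Hessian of f at 0 has rank 0. Corank 2; j^3 = -2*x^3 is a perfect cube, so E-series; the 4-jet and mu = 6 give E_6.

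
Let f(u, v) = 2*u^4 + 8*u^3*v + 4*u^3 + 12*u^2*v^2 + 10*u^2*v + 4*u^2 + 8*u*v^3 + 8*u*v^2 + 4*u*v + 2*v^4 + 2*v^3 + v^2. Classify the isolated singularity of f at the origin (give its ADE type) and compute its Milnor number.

Type A_3, Milnor number mu = 3.

The Hessian of f at 0 has rank 1. Corank 1: A-series; mu = 3 gives A_3.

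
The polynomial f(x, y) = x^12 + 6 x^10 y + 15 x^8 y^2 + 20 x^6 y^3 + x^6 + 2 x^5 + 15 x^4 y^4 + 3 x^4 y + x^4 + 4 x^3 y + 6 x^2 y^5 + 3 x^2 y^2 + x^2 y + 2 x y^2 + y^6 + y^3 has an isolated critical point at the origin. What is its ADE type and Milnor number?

Type D_{7}, Milnor number mu = 7.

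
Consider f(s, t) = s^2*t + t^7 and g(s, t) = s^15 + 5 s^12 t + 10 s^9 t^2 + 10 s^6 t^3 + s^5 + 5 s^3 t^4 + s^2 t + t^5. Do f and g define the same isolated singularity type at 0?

No.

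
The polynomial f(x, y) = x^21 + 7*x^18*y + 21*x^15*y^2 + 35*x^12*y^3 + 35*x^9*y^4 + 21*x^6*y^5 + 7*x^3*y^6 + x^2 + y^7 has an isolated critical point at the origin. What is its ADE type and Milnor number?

The Hessian of f at 0 has rank 1. Corank 1: A-series; mu = 6 gives A_6.

Type A6, Milnor number mu = 6.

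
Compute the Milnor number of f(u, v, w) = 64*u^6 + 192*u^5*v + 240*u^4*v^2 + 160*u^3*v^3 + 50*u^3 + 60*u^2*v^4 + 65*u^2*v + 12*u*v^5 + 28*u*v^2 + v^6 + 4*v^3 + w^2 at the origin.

The Hessian of f at 0 has rank 1. Corank 2; j^3 = (2*u + v)*(5*u + 2*v)^2 has shape L^2 M (L != M), so D-series; mu = 7 gives D_7.

7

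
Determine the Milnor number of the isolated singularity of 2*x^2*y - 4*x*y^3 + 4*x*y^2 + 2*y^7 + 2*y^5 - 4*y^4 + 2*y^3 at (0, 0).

8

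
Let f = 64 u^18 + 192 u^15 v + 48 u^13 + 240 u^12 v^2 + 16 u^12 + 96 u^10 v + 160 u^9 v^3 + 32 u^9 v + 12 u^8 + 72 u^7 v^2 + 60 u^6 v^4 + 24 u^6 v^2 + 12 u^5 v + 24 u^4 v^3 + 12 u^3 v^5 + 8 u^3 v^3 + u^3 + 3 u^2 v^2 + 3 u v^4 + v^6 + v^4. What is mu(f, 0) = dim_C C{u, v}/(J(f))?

The Hessian of f at 0 is [[0, 0], [0, 0]] with rank 0, so corank 2. A Groebner basis of the Jacobian ideal J(f) in C{u,v} is {u^3, u^2*v, u^2/2 + u*v^2, v^3}; counting standard monomials gives mu = 6. Corank 2; j^3 = u^3 is a perfect cube, so E-series; the 4-jet and mu = 6 give E_6.

6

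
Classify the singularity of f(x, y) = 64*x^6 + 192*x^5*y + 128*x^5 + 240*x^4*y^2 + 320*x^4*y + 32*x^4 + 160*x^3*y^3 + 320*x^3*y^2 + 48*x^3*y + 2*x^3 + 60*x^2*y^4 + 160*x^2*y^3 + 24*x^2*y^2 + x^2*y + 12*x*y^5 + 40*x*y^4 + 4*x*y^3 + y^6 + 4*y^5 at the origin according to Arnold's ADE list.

D_{7}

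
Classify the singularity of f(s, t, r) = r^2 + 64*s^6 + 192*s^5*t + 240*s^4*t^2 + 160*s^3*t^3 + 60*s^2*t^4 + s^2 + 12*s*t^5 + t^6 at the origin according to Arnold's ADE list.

A5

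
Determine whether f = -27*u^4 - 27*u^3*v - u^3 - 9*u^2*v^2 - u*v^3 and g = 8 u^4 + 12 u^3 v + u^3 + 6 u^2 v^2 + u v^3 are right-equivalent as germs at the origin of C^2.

Yes.

The Hessian of f at 0 is [[0, 0], [0, 0]] with rank 0, so corank 2. A Groebner basis of the Jacobian ideal J(f) in C{u,v} is {u^2/3 + v^4 + v^3/9, u^3, u^2*v - u^2/9 - v^3/27, 2*u^2/3 + u*v^2 + 2*v^3/9}; counting standard monomials gives mu = 7. Corank 2; j^3 = -u^3 is a perfect cube, so E-series; the 4-jet and mu = 7 give E_7. The Hessian of g at 0 is [[0, 0], [0, 0]] with rank 0, so corank 2. A Groebner basis of the Jacobian ideal J(g) in C{u,v} is {3*u^2/4 + v^4 + v^3/4, u^3, u^2*v - u^2/4 - v^3/12, u^2 + u*v^2 + v^3/3}; counting standard monomials gives mu = 7. Corank 2; j^3 = u^3 is a perfect cube, so E-series; the 4-jet and mu = 7 give E_7. Both have type E_7, hence right-equivalent.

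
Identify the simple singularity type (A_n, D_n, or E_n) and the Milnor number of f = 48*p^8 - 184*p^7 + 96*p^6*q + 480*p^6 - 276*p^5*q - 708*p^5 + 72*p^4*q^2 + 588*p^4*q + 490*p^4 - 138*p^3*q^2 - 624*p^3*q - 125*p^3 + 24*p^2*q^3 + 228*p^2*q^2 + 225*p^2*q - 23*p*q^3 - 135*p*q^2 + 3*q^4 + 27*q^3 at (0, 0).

The Hessian of f at 0 has rank 0. Corank 2; j^3 = -(5*p - 3*q)^3 is a perfect cube, so E-series; the 4-jet and mu = 7 give E_7.

Type E7, Milnor number mu = 7.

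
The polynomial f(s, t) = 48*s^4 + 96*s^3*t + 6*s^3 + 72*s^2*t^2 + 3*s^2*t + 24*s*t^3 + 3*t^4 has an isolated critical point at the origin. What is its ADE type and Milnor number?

The Hessian of f at 0 has rank 0. Corank 2; j^3 = 3*s^2*(2*s + t) has shape L^2 M (L != M), so D-series; mu = 5 gives D_5.

Type D_{5}, Milnor number mu = 5.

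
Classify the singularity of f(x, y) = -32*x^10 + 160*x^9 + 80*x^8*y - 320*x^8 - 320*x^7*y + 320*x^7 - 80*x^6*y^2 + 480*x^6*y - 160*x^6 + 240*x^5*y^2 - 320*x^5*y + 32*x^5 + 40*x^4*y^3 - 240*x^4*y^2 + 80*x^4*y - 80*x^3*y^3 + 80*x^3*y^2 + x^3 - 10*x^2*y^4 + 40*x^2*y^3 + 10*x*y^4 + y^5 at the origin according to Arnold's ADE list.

E8

The Hessian of f at 0 has rank 0. Corank 2; j^3 = x^3 is a perfect cube, so E-series; the 5-jet and mu = 8 give E_8.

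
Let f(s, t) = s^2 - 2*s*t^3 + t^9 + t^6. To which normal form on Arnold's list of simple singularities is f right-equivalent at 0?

A_{8}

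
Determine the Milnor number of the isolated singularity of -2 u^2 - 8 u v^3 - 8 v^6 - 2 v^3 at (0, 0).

The Hessian of f at 0 is [[-4, 0], [0, 0]] with rank 1, so corank 1. A Groebner basis of the Jacobian ideal J(f) in C{u,v} is {v^2, u}; counting standard monomials gives mu = 2. Corank 1: A-series; mu = 2 gives A_2.

2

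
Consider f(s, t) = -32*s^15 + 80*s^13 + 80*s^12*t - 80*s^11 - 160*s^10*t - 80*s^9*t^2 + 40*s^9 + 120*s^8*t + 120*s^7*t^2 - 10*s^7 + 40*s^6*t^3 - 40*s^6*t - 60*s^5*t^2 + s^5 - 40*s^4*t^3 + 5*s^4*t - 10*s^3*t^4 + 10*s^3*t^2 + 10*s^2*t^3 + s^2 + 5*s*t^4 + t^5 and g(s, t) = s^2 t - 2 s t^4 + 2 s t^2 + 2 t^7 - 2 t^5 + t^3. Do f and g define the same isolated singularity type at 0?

No.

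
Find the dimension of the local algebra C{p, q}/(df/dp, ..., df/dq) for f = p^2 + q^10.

9

The Hessian of f at 0 has rank 1. Corank 1: A-series; mu = 9 gives A_9.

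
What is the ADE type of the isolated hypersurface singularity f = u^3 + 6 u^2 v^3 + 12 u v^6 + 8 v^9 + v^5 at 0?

E_{8}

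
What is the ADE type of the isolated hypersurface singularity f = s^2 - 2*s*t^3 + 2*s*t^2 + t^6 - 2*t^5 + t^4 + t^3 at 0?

A2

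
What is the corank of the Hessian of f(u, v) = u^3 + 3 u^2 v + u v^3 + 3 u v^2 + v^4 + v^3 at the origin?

2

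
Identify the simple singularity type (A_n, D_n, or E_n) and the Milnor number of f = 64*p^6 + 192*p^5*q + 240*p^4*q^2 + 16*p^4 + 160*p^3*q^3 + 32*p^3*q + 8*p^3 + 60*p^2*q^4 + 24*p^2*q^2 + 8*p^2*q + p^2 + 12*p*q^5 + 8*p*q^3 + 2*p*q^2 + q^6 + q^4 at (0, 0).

Type A_5, Milnor number mu = 5.

The Hessian of f at 0 has rank 1. Corank 1: A-series; mu = 5 gives A_5.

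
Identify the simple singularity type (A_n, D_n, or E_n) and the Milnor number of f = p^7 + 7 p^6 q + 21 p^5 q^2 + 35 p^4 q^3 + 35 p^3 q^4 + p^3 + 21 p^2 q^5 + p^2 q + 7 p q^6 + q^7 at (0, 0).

Type D_{8}, Milnor number mu = 8.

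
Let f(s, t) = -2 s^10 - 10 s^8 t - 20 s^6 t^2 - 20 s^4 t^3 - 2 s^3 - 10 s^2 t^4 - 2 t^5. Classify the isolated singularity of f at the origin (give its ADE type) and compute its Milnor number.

Type E_{8}, Milnor number mu = 8.

The Hessian of f at 0 is [[0, 0], [0, 0]] with rank 0, so corank 2. A Groebner basis of the Jacobian ideal J(f) in C{s,t} is {t^4, s^2}; counting standard monomials gives mu = 8. Corank 2; j^3 = -2*s^3 is a perfect cube, so E-series; the 5-jet and mu = 8 give E_8.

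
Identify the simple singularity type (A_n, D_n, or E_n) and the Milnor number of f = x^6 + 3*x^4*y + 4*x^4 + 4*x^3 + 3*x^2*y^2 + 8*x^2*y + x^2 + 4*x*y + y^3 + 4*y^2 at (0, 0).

Type A_{2}, Milnor number mu = 2.

The Hessian of f at 0 has rank 1. Corank 1: A-series; mu = 2 gives A_2.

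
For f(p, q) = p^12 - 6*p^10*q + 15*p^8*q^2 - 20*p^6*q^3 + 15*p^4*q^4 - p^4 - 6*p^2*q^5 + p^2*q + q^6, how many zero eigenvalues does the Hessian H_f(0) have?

2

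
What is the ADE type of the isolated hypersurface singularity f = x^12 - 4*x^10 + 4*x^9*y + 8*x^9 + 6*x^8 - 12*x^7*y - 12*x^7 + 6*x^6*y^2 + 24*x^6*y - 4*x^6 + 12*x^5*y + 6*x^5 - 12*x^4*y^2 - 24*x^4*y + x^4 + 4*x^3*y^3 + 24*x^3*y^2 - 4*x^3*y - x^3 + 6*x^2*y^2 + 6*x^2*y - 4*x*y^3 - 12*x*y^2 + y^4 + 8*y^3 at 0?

E_6

The Hessian of f at 0 is [[0, 0], [0, 0]] with rank 0, so corank 2. A Groebner basis of the Jacobian ideal J(f) in C{x,y} is {y^4, x*y^2 - 5*y^3/3, x^2 - 4*x*y + 4*y^2}; counting standard monomials gives mu = 6. Corank 2; j^3 = -(x - 2*y)^3 is a perfect cube, so E-series; the 4-jet and mu = 6 give E_6.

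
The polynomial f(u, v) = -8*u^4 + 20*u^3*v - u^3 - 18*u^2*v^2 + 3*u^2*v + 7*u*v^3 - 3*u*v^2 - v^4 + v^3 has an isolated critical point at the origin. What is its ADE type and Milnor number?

The Hessian of f at 0 has rank 0. Corank 2; j^3 = -(u - v)^3 is a perfect cube, so E-series; the 4-jet and mu = 7 give E_7.

Type E_{7}, Milnor number mu = 7.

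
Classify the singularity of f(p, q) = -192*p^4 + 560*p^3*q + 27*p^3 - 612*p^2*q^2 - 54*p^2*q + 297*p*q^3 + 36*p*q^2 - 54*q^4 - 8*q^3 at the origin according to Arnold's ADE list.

The Hessian of f at 0 has rank 0. Corank 2; j^3 = (3*p - 2*q)^3 is a perfect cube, so E-series; the 4-jet and mu = 7 give E_7.

E_{7}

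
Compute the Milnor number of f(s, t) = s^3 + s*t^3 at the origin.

The Hessian of f at 0 has rank 0. Corank 2; j^3 = s^3 is a perfect cube, so E-series; the 4-jet and mu = 7 give E_7.

7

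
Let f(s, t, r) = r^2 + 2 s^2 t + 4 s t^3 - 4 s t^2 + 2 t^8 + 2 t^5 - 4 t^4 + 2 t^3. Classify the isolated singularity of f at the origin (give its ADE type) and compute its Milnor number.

Type D_9, Milnor number mu = 9.

The Hessian of f at 0 has rank 1. Corank 2; j^3 = 2*t*(s - t)^2 has shape L^2 M (L != M), so D-series; mu = 9 gives D_9.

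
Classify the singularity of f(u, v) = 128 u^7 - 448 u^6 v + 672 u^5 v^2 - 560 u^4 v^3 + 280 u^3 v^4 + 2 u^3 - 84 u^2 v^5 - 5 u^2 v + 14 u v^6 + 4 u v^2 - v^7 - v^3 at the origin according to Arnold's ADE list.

The Hessian of f at 0 has rank 0. Corank 2; j^3 = (u - v)^2*(2*u - v) has shape L^2 M (L != M), so D-series; mu = 8 gives D_8.

D_{8}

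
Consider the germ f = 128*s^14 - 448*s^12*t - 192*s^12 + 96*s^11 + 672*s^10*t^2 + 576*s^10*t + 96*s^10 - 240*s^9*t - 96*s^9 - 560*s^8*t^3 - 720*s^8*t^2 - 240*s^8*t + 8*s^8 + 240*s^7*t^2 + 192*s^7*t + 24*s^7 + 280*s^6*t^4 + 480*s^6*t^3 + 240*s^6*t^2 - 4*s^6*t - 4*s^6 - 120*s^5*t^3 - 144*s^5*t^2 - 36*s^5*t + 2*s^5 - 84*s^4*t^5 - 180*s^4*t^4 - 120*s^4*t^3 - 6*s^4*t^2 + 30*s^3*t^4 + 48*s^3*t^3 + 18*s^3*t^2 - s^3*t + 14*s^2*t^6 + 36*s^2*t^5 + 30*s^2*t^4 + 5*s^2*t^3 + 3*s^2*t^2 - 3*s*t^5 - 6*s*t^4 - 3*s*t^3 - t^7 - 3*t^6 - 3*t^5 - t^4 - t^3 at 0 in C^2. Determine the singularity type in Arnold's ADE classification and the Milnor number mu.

Type E_7, Milnor number mu = 7.

The Hessian of f at 0 has rank 0. Corank 2; j^3 = -t^3 is a perfect cube, so E-series; the 4-jet and mu = 7 give E_7.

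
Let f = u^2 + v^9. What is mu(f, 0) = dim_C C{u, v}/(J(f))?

The Hessian of f at 0 has rank 1. Corank 1: A-series; mu = 8 gives A_8.

8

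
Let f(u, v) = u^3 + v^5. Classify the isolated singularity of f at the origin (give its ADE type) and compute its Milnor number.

The Hessian of f at 0 has rank 0. Corank 2; j^3 = u^3 is a perfect cube, so E-series; the 5-jet and mu = 8 give E_8.

Type E_8, Milnor number mu = 8.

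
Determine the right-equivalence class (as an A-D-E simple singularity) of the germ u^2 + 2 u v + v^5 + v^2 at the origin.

A_{4}

The Hessian of f at 0 is [[2, 2], [2, 2]] with rank 1, so corank 1. A Groebner basis of the Jacobian ideal J(f) in C{u,v} is {v^4, u + v}; counting standard monomials gives mu = 4. Corank 1: A-series; mu = 4 gives A_4.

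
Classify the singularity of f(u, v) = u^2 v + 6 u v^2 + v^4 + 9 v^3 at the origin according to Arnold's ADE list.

The Hessian of f at 0 has rank 0. Corank 2; j^3 = v*(u + 3*v)^2 has shape L^2 M (L != M), so D-series; mu = 5 gives D_5.

D_5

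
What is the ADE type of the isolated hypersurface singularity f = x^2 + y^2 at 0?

The Hessian of f at 0 has rank 2. Corank 0: nondegenerate Morse point, so A_1.

A1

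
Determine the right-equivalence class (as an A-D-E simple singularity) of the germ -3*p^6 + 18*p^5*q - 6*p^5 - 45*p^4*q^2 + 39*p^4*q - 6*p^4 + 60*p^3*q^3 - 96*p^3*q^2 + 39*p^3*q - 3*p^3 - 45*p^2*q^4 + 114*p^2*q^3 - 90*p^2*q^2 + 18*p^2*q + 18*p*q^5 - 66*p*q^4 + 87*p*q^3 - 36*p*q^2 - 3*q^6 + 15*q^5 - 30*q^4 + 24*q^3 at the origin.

E_{7}

The Hessian of f at 0 is [[0, 0], [0, 0]] with rank 0, so corank 2. A Groebner basis of the Jacobian ideal J(f) in C{p,q} is {3*p^2 - 12*p*q + q^4 - q^3 + 12*q^2, p^3 - 54*p^2 + 216*p*q + 10*q^3 - 216*q^2, p^2*q - 19*p^2 + 76*p*q + 7*q^3/3 - 76*q^2, -5*p^2 + p*q^2 + 20*p*q - q^3/3 - 20*q^2}; counting standard monomials gives mu = 7. Corank 2; j^3 = -3*(p - 2*q)^3 is a perfect cube, so E-series; the 4-jet and mu = 7 give E_7.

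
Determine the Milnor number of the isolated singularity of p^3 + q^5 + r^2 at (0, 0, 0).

8

The Hessian of f at 0 has rank 1. Corank 2; j^3 = p^3 is a perfect cube, so E-series; the 5-jet and mu = 8 give E_8.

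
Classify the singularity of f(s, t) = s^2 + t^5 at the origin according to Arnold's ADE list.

The Hessian of f at 0 has rank 1. Corank 1: A-series; mu = 4 gives A_4.

A_{4}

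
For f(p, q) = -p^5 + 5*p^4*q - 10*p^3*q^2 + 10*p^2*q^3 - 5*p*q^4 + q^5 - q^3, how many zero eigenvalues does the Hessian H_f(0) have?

2

Hessian at 0 has rank 0.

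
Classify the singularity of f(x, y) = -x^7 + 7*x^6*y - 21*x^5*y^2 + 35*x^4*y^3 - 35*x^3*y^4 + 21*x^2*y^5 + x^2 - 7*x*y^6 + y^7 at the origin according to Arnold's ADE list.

A_6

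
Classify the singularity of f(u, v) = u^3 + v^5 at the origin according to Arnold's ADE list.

E_8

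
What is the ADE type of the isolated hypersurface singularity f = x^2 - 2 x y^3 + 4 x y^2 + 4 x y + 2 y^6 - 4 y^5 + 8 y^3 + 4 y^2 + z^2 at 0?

The Hessian of f at 0 has rank 2. Corank 1: A-series; mu = 5 gives A_5.

A_5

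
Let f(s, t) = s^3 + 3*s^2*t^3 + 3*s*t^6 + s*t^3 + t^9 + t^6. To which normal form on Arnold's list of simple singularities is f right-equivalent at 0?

E_7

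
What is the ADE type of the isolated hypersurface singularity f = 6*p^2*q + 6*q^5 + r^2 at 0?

D6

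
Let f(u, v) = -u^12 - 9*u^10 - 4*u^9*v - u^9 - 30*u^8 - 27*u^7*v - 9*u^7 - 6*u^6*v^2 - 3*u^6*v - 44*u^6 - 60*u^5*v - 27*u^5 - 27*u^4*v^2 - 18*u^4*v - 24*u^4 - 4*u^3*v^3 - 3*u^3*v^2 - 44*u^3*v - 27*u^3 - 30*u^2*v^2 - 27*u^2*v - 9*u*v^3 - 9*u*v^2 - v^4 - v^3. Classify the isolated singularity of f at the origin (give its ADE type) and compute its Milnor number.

The Hessian of f at 0 has rank 0. Corank 2; j^3 = -(3*u + v)^3 is a perfect cube, so E-series; the 4-jet and mu = 7 give E_7.

Type E_{7}, Milnor number mu = 7.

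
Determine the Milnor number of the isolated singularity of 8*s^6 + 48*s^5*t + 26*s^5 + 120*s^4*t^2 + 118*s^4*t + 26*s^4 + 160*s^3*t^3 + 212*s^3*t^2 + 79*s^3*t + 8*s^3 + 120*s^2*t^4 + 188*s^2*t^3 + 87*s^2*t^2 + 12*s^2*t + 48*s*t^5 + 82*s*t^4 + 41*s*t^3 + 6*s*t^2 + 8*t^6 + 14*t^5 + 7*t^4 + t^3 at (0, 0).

The Hessian of f at 0 has rank 0. Corank 2; j^3 = (2*s + t)^3 is a perfect cube, so E-series; the 4-jet and mu = 7 give E_7.

7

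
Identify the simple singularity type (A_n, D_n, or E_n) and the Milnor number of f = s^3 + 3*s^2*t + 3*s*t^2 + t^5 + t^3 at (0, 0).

The Hessian of f at 0 is [[0, 0], [0, 0]] with rank 0, so corank 2. A Groebner basis of the Jacobian ideal J(f) in C{s,t} is {t^4, s^2 + 2*s*t + t^2}; counting standard monomials gives mu = 8. Corank 2; j^3 = (s + t)^3 is a perfect cube, so E-series; the 5-jet and mu = 8 give E_8.

Type E8, Milnor number mu = 8.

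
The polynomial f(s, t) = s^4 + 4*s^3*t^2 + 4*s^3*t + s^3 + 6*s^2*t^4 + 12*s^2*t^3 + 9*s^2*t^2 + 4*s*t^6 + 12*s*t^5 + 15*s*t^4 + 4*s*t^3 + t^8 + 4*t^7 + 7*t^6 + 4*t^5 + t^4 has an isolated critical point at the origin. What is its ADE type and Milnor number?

Type E6, Milnor number mu = 6.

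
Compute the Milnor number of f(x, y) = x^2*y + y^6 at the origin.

The Hessian of f at 0 has rank 0. Corank 2; j^3 = x^2*y has shape L^2 M (L != M), so D-series; mu = 7 gives D_7.

7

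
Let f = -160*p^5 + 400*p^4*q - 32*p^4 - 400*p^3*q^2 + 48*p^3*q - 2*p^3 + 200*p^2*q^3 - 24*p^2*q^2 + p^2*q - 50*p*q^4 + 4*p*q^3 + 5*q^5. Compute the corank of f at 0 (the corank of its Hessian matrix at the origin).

The Hessian at 0 is [[0, 0], [0, 0]] of rank 0; hence corank 2.

2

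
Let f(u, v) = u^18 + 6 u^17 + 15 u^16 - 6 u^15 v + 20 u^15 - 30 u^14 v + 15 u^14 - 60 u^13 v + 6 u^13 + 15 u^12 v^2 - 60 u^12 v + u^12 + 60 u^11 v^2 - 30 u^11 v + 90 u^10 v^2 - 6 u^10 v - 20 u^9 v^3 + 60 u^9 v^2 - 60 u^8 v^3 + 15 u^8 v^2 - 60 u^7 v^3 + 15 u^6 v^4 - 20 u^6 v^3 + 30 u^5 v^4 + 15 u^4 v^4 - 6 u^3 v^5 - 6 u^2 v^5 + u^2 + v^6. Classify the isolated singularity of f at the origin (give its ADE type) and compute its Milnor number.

The Hessian of f at 0 has rank 1. Corank 1: A-series; mu = 5 gives A_5.

Type A5, Milnor number mu = 5.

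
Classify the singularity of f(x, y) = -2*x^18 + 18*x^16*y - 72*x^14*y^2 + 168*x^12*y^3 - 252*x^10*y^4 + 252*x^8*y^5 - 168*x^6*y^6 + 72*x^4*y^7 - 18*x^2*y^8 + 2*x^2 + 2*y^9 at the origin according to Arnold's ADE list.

The Hessian of f at 0 has rank 1. Corank 1: A-series; mu = 8 gives A_8.

A_{8}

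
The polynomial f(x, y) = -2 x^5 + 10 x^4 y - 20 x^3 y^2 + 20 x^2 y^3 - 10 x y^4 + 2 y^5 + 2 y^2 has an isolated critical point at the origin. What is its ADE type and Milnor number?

The Hessian of f at 0 is [[0, 0], [0, 4]] with rank 1, so corank 1. A Groebner basis of the Jacobian ideal J(f) in C{x,y} is {x^4, y}; counting standard monomials gives mu = 4. Corank 1: A-series; mu = 4 gives A_4.

Type A4, Milnor number mu = 4.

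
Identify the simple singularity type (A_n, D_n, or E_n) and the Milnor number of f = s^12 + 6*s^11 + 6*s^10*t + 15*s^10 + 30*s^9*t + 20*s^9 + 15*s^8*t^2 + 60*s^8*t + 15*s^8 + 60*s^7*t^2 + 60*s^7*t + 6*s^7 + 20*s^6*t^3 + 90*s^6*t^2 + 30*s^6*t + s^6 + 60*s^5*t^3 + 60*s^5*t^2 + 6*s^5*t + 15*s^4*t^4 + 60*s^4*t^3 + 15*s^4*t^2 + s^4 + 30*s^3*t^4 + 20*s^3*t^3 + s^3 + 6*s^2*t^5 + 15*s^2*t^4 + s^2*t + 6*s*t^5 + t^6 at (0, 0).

The Hessian of f at 0 has rank 0. Corank 2; j^3 = s^2*(s + t) has shape L^2 M (L != M), so D-series; mu = 7 gives D_7.

Type D_{7}, Milnor number mu = 7.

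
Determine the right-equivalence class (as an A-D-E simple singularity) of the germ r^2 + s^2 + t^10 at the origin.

A9

The Hessian of f at 0 has rank 2. Corank 1: A-series; mu = 9 gives A_9.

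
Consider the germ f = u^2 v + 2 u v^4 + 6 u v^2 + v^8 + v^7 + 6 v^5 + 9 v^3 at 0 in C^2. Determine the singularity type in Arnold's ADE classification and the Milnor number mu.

Type D_9, Milnor number mu = 9.

The Hessian of f at 0 has rank 0. Corank 2; j^3 = v*(u + 3*v)^2 has shape L^2 M (L != M), so D-series; mu = 9 gives D_9.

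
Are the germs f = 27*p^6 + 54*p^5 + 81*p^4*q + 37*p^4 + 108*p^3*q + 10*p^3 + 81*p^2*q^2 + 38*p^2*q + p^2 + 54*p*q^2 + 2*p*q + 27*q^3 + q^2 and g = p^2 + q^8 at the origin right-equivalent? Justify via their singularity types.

No.

The Hessian of f at 0 is [[2, 2], [2, 2]] with rank 1, so corank 1. A Groebner basis of the Jacobian ideal J(f) in C{p,q} is {q^2, p + q}; counting standard monomials gives mu = 2. Corank 1: A-series; mu = 2 gives A_2. The Hessian of g at 0 is [[2, 0], [0, 0]] with rank 1, so corank 1. A Groebner basis of the Jacobian ideal J(g) in C{p,q} is {q^7, p}; counting standard monomials gives mu = 7. Corank 1: A-series; mu = 7 gives A_7. f is A_2 but g is A_7, hence not right-equivalent.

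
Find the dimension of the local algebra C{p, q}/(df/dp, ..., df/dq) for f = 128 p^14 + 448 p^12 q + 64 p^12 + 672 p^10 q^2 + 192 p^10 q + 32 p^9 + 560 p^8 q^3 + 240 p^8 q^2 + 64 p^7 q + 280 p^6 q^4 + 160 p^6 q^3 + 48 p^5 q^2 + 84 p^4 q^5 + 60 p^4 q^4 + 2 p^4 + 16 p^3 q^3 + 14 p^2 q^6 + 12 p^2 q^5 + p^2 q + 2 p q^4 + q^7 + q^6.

The Hessian of f at 0 is [[0, 0], [0, 0]] with rank 0, so corank 2. A Groebner basis of the Jacobian ideal J(f) in C{p,q} is {p*q + q^4, p^3, p^2*q, -p^2/6 + p*q^2}; counting standard monomials gives mu = 7. Corank 2; j^3 = p^2*q has shape L^2 M (L != M), so D-series; mu = 7 gives D_7.

7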